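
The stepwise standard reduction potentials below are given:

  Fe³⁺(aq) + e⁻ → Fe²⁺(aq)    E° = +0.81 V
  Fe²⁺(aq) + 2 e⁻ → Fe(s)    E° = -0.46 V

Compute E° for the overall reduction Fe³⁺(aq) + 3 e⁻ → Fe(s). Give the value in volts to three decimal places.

Adding the free-energy changes (−nFE°) of the two steps gives −n₃FE°₃ = −n₁FE°₁ − n₂FE°₂.
E°₃ = (1×+0.81 + 2×-0.46) / 3 = (-0.110) / 3 = -0.037 V.

-0.037 V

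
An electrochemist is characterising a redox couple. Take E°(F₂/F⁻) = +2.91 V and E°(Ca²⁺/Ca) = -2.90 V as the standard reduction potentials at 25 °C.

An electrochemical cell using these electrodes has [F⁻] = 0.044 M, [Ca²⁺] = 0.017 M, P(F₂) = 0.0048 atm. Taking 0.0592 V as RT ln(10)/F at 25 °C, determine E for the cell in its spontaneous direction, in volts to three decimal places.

F₂/F⁻ is the cathode (higher E°), Ca²⁺/Ca the anode: E°cell = +2.91 − (-2.90) = +5.81 V, n = 2.
Overall: F₂(g) + Ca(s) → 2 F⁻(aq) + Ca²⁺(aq)
Q = [F⁻]^2·[Ca²⁺] / (P(F₂)); log Q = -2.164.
E = E° − (0.0592/n) log Q = +5.81 − (0.0592/2)(-2.164) = +5.874 V.

+5.874 V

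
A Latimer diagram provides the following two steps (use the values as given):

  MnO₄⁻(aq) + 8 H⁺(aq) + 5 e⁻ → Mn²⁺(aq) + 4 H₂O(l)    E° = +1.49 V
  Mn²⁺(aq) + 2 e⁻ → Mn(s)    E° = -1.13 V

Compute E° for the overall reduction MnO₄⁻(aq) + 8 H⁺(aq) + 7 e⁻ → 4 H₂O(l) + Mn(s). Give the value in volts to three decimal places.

+0.741 V

Standard free energies of sequential steps add: ΔG°₃ = ΔG°₁ + ΔG°₂, so n₃E°₃ = n₁E°₁ + n₂E°₂.
E°₃ = (5×+1.49 + 2×-1.13) / 7 = (+5.190) / 7 = +0.741 V.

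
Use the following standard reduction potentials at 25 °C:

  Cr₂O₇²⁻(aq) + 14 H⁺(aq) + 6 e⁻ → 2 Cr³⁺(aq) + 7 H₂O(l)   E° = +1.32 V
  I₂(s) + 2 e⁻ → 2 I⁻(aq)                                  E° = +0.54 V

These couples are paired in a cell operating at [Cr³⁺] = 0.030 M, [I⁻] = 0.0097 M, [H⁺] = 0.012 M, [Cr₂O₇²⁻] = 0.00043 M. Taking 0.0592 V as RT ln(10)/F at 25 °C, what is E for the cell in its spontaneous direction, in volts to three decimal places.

Cr₂O₇²⁻/Cr³⁺ is the cathode (higher E°), I₂/I⁻ the anode: E°cell = +1.32 − (+0.54) = +0.78 V, n = 6.
Overall: Cr₂O₇²⁻(aq) + 14 H⁺(aq) + 6 I⁻(aq) → 2 Cr³⁺(aq) + 7 H₂O(l) + 3 I₂(s)
Q = [Cr³⁺]^2 / ([Cr₂O₇²⁻]·[H⁺]^14·[I⁻]^6); log Q = 39.292.
E = E° − (0.0592/n) log Q = +0.78 − (0.0592/6)(39.292) = +0.392 V.

+0.392 V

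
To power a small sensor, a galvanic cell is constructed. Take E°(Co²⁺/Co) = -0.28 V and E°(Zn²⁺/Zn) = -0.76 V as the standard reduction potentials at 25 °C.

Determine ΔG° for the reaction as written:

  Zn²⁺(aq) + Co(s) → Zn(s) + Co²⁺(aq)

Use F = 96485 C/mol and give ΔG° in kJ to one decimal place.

As written, Zn²⁺/Zn is reduced (cathode) and Co²⁺/Co is oxidised (anode), so E°cell = (-0.76) − (-0.28) = -0.48 V.
Balancing electrons gives n = 2.
ΔG° = −nFE° = −(2)(96485)(-0.48) = 92,626 J = +92.6 kJ.

+92.6 kJ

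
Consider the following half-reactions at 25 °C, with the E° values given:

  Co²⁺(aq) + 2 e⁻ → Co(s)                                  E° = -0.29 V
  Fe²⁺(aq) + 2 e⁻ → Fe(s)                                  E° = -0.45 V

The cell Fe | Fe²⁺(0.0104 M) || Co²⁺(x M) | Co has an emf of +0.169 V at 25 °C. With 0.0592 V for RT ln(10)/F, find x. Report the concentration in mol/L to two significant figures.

0.021 M

Co²⁺/Co is the cathode, Fe²⁺/Fe the anode: E°cell = +0.16 V, n = 2.
Overall reaction: Co²⁺(aq) + Fe(s) → Co(s) + Fe²⁺(aq); Q = [Fe²⁺]^1/[Co²⁺]^1.
From E = E° − (0.0592/n) log Q: log Q = (E° − E)·n/0.0592 = (+0.16 − (+0.169))·2/0.0592 = -0.3041.
So 1·log[Co²⁺] = 1·log(0.0104) − log Q = -1.9830 − (-0.3041) = -1.6789; [Co²⁺] = 10^(-1.6789) ≈ 0.021 M.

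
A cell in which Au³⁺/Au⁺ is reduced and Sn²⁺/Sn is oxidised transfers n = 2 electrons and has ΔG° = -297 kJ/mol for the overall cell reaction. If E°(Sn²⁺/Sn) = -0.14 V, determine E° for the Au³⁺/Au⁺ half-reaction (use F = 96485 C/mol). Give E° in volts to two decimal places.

E°cell = −ΔG°/(nF) = −(-297×10³)/((2)(96485)) = +1.539 V.
Since Au³⁺/Au⁺ is the cathode and Sn²⁺/Sn the anode, E°cell = E°(Au³⁺/Au⁺) − E°(Sn²⁺/Sn).
So E°(Au³⁺/Au⁺) = E°cell + E°(Sn²⁺/Sn) = +1.539 + (-0.14) = +1.40 V.

+1.40 V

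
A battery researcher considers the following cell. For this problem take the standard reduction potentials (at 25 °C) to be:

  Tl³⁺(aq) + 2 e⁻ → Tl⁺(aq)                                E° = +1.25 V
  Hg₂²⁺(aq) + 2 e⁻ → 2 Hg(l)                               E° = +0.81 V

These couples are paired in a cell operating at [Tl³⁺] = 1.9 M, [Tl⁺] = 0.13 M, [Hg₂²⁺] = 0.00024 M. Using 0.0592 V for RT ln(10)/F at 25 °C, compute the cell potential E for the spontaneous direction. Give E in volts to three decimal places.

Tl³⁺/Tl⁺ is the cathode (higher E°), Hg₂²⁺/Hg the anode: E°cell = +1.25 − (+0.81) = +0.44 V, n = 2.
Overall: Tl³⁺(aq) + 2 Hg(l) → Tl⁺(aq) + Hg₂²⁺(aq)
Q = [Tl⁺]·[Hg₂²⁺] / ([Tl³⁺]); log Q = -4.785.
E = E° − (0.0592/n) log Q = +0.44 − (0.0592/2)(-4.785) = +0.582 V.

+0.582 V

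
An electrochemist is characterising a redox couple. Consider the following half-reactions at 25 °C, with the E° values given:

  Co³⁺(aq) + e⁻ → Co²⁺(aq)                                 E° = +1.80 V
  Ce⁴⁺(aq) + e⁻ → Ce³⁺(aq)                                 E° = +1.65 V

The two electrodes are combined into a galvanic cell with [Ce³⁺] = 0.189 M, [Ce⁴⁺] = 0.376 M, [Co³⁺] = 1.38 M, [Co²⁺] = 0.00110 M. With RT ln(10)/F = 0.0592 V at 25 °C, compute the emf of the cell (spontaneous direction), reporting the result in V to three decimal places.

+0.316 V

Co³⁺/Co²⁺ is the cathode (higher E°), Ce⁴⁺/Ce³⁺ the anode: E°cell = +1.80 − (+1.65) = +0.15 V, n = 1.
Overall: Co³⁺(aq) + Ce³⁺(aq) → Co²⁺(aq) + Ce⁴⁺(aq)
Q = [Co²⁺]·[Ce⁴⁺] / ([Co³⁺]·[Ce³⁺]); log Q = -2.800.
E = E° − (0.0592/n) log Q = +0.15 − (0.0592/1)(-2.800) = +0.316 V.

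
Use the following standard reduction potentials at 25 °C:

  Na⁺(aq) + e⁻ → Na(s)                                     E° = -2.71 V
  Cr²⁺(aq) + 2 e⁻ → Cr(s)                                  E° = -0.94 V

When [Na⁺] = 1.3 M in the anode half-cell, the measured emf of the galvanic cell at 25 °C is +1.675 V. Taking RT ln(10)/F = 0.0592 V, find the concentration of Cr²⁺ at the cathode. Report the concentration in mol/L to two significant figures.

Cr²⁺/Cr is the cathode, Na⁺/Na the anode: E°cell = +1.77 V, n = 2.
Overall reaction: Cr²⁺(aq) + 2 Na(s) → Cr(s) + 2 Na⁺(aq); Q = [Na⁺]^2/[Cr²⁺]^1.
From E = E° − (0.0592/n) log Q: log Q = (E° − E)·n/0.0592 = (+1.77 − (+1.675))·2/0.0592 = 3.2095.
So 1·log[Cr²⁺] = 2·log(1.3) − log Q = 0.2279 − (3.2095) = -2.9816; [Cr²⁺] = 10^(-2.9816) ≈ 0.0010 M.

0.0010 M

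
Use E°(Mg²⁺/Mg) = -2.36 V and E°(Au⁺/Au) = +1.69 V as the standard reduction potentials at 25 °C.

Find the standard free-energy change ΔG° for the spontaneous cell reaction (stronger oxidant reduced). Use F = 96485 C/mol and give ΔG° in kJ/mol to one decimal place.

Au⁺/Au (E° = +1.69 V) is the cathode; Mg²⁺/Mg (E° = -2.36 V) is the anode, so E°cell = +4.05 V.
Balancing electrons gives n = 2 (lcm of 1 and 2).
ΔG° = −nFE° = −(2)(96485)(+4.05) = -781,528 J = -781.5 kJ/mol.

-781.5 kJ/mol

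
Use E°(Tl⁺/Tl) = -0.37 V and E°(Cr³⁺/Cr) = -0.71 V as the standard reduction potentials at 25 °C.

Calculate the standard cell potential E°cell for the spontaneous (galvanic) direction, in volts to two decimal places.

The Tl⁺/Tl couple has the higher reduction potential, so it is the cathode; Cr³⁺/Cr is oxidised at the anode.
E°cell = E°(cathode) − E°(anode) = (-0.37) − (-0.71) = +0.34 V.

+0.34 V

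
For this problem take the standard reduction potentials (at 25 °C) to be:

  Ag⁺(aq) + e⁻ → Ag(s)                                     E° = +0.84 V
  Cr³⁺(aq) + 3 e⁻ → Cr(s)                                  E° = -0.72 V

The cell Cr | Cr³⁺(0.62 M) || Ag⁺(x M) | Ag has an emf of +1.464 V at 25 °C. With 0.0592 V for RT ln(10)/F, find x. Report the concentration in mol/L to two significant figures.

0.020 M

Ag⁺/Ag is the cathode, Cr³⁺/Cr the anode: E°cell = +1.56 V, n = 3.
Overall reaction: 3 Ag⁺(aq) + Cr(s) → 3 Ag(s) + Cr³⁺(aq); Q = [Cr³⁺]^1/[Ag⁺]^3.
From E = E° − (0.0592/n) log Q: log Q = (E° − E)·n/0.0592 = (+1.56 − (+1.464))·3/0.0592 = 4.8649.
So 3·log[Ag⁺] = 1·log(0.62) − log Q = -0.2076 − (4.8649) = -5.0725; log[Ag⁺] = -5.0725 / 3 = -1.6908; [Ag⁺] = 10^(-1.6908) ≈ 0.020 M.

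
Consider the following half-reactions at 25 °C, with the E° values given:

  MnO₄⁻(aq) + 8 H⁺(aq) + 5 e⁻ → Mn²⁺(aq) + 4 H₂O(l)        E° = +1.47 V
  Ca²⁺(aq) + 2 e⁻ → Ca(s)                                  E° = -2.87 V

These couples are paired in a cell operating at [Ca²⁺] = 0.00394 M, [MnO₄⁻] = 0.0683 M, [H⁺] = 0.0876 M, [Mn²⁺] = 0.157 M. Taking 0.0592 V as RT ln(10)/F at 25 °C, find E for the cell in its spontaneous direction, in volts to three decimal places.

+4.307 V

MnO₄⁻/Mn²⁺ is the cathode (higher E°), Ca²⁺/Ca the anode: E°cell = +1.47 − (-2.87) = +4.34 V, n = 10.
Overall: 2 MnO₄⁻(aq) + 16 H⁺(aq) + 5 Ca(s) → 2 Mn²⁺(aq) + 8 H₂O(l) + 5 Ca²⁺(aq)
Q = [Mn²⁺]^2·[Ca²⁺]^5 / ([MnO₄⁻]^2·[H⁺]^16); log Q = 5.620.
E = E° − (0.0592/n) log Q = +4.34 − (0.0592/10)(5.620) = +4.307 V.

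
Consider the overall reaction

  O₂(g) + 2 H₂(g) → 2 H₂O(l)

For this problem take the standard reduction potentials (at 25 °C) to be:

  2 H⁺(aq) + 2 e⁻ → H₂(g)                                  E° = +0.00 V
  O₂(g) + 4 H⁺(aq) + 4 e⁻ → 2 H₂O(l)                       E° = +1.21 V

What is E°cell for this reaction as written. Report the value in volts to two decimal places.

+1.21 V

The O₂/H₂O couple has the higher reduction potential, so it is the cathode; H⁺/H₂ is oxidised at the anode.
E°cell = E°(cathode) − E°(anode) = (+1.21) − (+0.00) = +1.21 V.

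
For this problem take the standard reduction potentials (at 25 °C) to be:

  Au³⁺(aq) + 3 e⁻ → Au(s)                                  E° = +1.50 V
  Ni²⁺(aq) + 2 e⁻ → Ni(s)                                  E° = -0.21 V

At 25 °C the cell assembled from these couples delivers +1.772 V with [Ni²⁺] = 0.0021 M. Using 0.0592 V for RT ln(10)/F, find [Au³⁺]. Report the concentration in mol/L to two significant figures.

0.13 M

Au³⁺/Au is the cathode, Ni²⁺/Ni the anode: E°cell = +1.71 V, n = 6.
Overall reaction: 2 Au³⁺(aq) + 3 Ni(s) → 2 Au(s) + 3 Ni²⁺(aq); Q = [Ni²⁺]^3/[Au³⁺]^2.
From E = E° − (0.0592/n) log Q: log Q = (E° − E)·n/0.0592 = (+1.71 − (+1.772))·6/0.0592 = -6.2838.
So 2·log[Au³⁺] = 3·log(0.0021) − log Q = -8.0333 − (-6.2838) = -1.7495; log[Au³⁺] = -1.7495 / 2 = -0.8748; [Au³⁺] = 10^(-0.8748) ≈ 0.13 M.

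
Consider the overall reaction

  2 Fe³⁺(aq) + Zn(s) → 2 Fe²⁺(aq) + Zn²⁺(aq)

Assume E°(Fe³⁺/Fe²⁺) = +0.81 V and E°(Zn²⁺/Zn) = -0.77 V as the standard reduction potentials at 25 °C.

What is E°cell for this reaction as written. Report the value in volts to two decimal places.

+1.58 V

The Fe³⁺/Fe²⁺ couple has the higher reduction potential, so it is the cathode; Zn²⁺/Zn is oxidised at the anode.
E°cell = E°(cathode) − E°(anode) = (+0.81) − (-0.77) = +1.58 V.
Since E°cell > 0, the reaction is spontaneous under standard conditions.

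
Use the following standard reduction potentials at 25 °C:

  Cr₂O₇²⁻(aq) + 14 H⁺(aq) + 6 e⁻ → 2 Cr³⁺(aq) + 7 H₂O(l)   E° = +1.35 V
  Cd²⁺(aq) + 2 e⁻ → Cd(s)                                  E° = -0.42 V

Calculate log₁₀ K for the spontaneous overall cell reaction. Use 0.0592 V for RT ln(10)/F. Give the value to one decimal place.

Cathode: Cr₂O₇²⁻/Cr³⁺; anode: Cd²⁺/Cd. E°cell = +1.77 V, n = 6.
log K = nE°cell / 0.0592 = (6)(+1.77) / 0.0592 = 179.4.

179.4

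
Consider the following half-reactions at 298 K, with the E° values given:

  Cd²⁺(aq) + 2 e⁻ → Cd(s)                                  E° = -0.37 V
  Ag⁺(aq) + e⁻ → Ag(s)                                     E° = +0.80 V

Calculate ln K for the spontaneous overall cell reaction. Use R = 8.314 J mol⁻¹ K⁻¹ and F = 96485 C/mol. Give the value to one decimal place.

91.1

Cathode: Ag⁺/Ag; anode: Cd²⁺/Cd. E°cell = (+0.80) − (-0.37) = +1.17 V, with n = 2.
ΔG° = −nFE° = −RT ln K, so ln K = nFE°/(RT) = (2)(96485)(+1.17) / ((8.314)(298)) = 91.127.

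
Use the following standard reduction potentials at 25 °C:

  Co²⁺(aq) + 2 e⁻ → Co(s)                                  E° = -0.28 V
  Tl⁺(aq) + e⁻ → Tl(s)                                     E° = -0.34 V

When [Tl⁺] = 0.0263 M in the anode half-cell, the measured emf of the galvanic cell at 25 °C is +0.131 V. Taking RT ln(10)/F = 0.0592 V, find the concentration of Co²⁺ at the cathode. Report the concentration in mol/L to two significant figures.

Co²⁺/Co is the cathode, Tl⁺/Tl the anode: E°cell = +0.06 V, n = 2.
Overall reaction: Co²⁺(aq) + 2 Tl(s) → Co(s) + 2 Tl⁺(aq); Q = [Tl⁺]^2/[Co²⁺]^1.
From E = E° − (0.0592/n) log Q: log Q = (E° − E)·n/0.0592 = (+0.06 − (+0.131))·2/0.0592 = -2.3986.
So 1·log[Co²⁺] = 2·log(0.0263) − log Q = -3.1601 − (-2.3986) = -0.7615; [Co²⁺] = 10^(-0.7615) ≈ 0.17 M.

0.17 M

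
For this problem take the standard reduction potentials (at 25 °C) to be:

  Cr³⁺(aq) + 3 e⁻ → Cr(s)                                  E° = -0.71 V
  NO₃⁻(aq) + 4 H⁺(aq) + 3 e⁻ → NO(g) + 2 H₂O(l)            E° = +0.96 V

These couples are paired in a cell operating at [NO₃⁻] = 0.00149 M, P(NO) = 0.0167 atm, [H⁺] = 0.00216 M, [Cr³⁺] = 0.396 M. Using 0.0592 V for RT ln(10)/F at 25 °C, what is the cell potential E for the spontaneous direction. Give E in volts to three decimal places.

NO₃⁻/NO is the cathode (higher E°), Cr³⁺/Cr the anode: E°cell = +0.96 − (-0.71) = +1.67 V, n = 3.
Overall: NO₃⁻(aq) + 4 H⁺(aq) + Cr(s) → NO(g) + 2 H₂O(l) + Cr³⁺(aq)
Q = P(NO)·[Cr³⁺] / ([NO₃⁻]·[H⁺]^4); log Q = 11.309.
E = E° − (0.0592/n) log Q = +1.67 − (0.0592/3)(11.309) = +1.447 V.

+1.447 V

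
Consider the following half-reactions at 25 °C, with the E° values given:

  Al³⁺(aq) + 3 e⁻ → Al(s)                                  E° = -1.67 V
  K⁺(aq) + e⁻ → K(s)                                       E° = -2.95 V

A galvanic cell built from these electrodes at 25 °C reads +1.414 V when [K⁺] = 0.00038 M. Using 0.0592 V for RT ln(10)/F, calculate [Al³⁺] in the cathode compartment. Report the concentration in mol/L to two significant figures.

0.00034 M

Al³⁺/Al is the cathode, K⁺/K the anode: E°cell = +1.28 V, n = 3.
Overall reaction: Al³⁺(aq) + 3 K(s) → Al(s) + 3 K⁺(aq); Q = [K⁺]^3/[Al³⁺]^1.
From E = E° − (0.0592/n) log Q: log Q = (E° − E)·n/0.0592 = (+1.28 − (+1.414))·3/0.0592 = -6.7905.
So 1·log[Al³⁺] = 3·log(0.00038) − log Q = -10.2606 − (-6.7905) = -3.4701; [Al³⁺] = 10^(-3.4701) ≈ 0.00034 M.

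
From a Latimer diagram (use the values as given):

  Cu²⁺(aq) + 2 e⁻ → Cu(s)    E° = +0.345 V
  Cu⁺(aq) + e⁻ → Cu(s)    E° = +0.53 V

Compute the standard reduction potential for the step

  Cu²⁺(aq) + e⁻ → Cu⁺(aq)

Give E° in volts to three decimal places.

+0.160 V

Sequential free energies add, so n₃E°₃ = n₁E°₁ + n₂E°₂.
With n₃ = 2, and the known step contributing 1×(+0.53) V, the unknown satisfies 1·E° = 2×(+0.345) − 1×(+0.53) = +0.160.
E° = +0.160 / 1 = +0.160 V.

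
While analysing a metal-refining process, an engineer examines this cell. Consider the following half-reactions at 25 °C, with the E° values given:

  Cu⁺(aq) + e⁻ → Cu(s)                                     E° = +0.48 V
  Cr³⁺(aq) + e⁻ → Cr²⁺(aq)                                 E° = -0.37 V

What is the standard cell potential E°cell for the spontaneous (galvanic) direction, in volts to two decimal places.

+0.85 V

The Cu⁺/Cu couple has the higher reduction potential, so it is the cathode; Cr³⁺/Cr²⁺ is oxidised at the anode.
E°cell = E°(cathode) − E°(anode) = (+0.48) − (-0.37) = +0.85 V.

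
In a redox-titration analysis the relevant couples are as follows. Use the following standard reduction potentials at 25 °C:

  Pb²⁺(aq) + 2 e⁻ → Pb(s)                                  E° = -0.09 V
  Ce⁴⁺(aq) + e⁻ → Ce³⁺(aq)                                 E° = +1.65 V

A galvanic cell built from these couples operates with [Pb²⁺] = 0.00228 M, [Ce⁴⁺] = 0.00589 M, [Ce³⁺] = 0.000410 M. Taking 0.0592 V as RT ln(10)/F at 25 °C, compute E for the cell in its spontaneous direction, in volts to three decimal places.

Ce⁴⁺/Ce³⁺ is the cathode (higher E°), Pb²⁺/Pb the anode: E°cell = +1.65 − (-0.09) = +1.74 V, n = 2.
Overall: 2 Ce⁴⁺(aq) + Pb(s) → 2 Ce³⁺(aq) + Pb²⁺(aq)
Q = [Ce³⁺]^2·[Pb²⁺] / ([Ce⁴⁺]^2); log Q = -4.957.
E = E° − (0.0592/n) log Q = +1.74 − (0.0592/2)(-4.957) = +1.887 V.

+1.887 V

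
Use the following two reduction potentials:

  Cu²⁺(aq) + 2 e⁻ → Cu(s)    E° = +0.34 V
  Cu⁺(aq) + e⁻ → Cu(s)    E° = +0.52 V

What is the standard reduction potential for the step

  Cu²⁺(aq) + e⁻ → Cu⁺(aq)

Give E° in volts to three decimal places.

Sequential free energies add, so n₃E°₃ = n₁E°₁ + n₂E°₂.
With n₃ = 2, and the known step contributing 1×(+0.52) V, the unknown satisfies 1·E° = 2×(+0.34) − 1×(+0.52) = +0.160.
E° = +0.160 / 1 = +0.160 V.

+0.160 V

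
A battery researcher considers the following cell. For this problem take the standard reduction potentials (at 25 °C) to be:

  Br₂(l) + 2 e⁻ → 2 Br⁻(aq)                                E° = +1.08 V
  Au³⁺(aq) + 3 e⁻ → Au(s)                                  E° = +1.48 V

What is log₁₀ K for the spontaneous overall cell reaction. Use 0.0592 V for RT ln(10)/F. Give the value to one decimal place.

40.5

Cathode: Au³⁺/Au; anode: Br₂/Br⁻. E°cell = +0.40 V, n = 6.
log K = nE°cell / 0.0592 = (6)(+0.40) / 0.0592 = 40.5.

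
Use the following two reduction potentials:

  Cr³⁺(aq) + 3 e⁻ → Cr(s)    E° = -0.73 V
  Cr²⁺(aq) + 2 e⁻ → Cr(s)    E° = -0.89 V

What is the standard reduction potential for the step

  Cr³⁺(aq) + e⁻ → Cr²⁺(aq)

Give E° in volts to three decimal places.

Sequential free energies add, so n₃E°₃ = n₁E°₁ + n₂E°₂.
With n₃ = 3, and the known step contributing 2×(-0.89) V, the unknown satisfies 1·E° = 3×(-0.73) − 2×(-0.89) = -0.410.
E° = -0.410 / 1 = -0.410 V.

-0.410 V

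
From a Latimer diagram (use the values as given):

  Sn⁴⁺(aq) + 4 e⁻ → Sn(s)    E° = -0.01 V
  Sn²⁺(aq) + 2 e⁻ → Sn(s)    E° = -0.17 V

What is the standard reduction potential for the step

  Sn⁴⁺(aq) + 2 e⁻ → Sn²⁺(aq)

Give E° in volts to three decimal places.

Sequential free energies add, so n₃E°₃ = n₁E°₁ + n₂E°₂.
With n₃ = 4, and the known step contributing 2×(-0.17) V, the unknown satisfies 2·E° = 4×(-0.01) − 2×(-0.17) = +0.300.
E° = +0.300 / 2 = +0.150 V.

+0.150 V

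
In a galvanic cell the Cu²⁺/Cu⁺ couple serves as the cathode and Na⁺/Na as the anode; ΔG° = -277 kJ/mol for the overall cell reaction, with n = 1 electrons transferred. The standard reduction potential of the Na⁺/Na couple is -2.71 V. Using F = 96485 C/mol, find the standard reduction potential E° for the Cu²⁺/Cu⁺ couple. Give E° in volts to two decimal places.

+0.16 V

E°cell = −ΔG°/(nF) = −(-277×10³)/((1)(96485)) = +2.871 V.
Since Cu²⁺/Cu⁺ is the cathode and Na⁺/Na the anode, E°cell = E°(Cu²⁺/Cu⁺) − E°(Na⁺/Na).
So E°(Cu²⁺/Cu⁺) = E°cell + E°(Na⁺/Na) = +2.871 + (-2.71) = +0.16 V.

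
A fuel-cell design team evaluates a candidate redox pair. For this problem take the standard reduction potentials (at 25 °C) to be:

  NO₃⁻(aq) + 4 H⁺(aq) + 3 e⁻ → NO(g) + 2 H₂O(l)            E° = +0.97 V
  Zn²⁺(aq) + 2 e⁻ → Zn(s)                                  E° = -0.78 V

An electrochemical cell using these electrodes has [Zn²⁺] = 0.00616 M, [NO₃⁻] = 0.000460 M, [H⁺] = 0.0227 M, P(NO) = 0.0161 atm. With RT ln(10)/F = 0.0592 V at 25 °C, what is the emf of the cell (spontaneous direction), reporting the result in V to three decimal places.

+1.655 V

NO₃⁻/NO is the cathode (higher E°), Zn²⁺/Zn the anode: E°cell = +0.97 − (-0.78) = +1.75 V, n = 6.
Overall: 2 NO₃⁻(aq) + 8 H⁺(aq) + 3 Zn(s) → 2 NO(g) + 4 H₂O(l) + 3 Zn²⁺(aq)
Q = P(NO)^2·[Zn²⁺]^3 / ([NO₃⁻]^2·[H⁺]^8); log Q = 9.609.
E = E° − (0.0592/n) log Q = +1.75 − (0.0592/6)(9.609) = +1.655 V.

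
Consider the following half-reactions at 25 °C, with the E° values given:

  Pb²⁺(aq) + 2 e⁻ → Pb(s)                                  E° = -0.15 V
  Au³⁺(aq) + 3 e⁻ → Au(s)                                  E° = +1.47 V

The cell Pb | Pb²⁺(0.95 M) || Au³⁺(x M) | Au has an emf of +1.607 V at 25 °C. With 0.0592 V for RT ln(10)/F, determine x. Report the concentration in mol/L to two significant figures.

Au³⁺/Au is the cathode, Pb²⁺/Pb the anode: E°cell = +1.62 V, n = 6.
Overall reaction: 2 Au³⁺(aq) + 3 Pb(s) → 2 Au(s) + 3 Pb²⁺(aq); Q = [Pb²⁺]^3/[Au³⁺]^2.
From E = E° − (0.0592/n) log Q: log Q = (E° − E)·n/0.0592 = (+1.62 − (+1.607))·6/0.0592 = 1.3176.
So 2·log[Au³⁺] = 3·log(0.95) − log Q = -0.0668 − (1.3176) = -1.3844; log[Au³⁺] = -1.3844 / 2 = -0.6922; [Au³⁺] = 10^(-0.6922) ≈ 0.20 M.

0.20 M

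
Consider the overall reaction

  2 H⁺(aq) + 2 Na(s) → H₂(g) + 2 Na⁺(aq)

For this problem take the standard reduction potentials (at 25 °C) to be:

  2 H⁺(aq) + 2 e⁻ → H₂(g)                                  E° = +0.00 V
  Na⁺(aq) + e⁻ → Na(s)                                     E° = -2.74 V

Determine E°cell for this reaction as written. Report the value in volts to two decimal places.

+2.74 V

The H⁺/H₂ couple has the higher reduction potential, so it is the cathode; Na⁺/Na is oxidised at the anode.
E°cell = E°(cathode) − E°(anode) = (+0.00) − (-2.74) = +2.74 V.
Since E°cell > 0, the reaction is spontaneous under standard conditions.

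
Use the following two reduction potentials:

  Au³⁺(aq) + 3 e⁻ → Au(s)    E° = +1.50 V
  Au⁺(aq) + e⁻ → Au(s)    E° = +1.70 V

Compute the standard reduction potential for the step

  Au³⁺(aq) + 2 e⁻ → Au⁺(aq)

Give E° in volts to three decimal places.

Sequential free energies add, so n₃E°₃ = n₁E°₁ + n₂E°₂.
With n₃ = 3, and the known step contributing 1×(+1.70) V, the unknown satisfies 2·E° = 3×(+1.50) − 1×(+1.70) = +2.800.
E° = +2.800 / 2 = +1.400 V.

+1.400 V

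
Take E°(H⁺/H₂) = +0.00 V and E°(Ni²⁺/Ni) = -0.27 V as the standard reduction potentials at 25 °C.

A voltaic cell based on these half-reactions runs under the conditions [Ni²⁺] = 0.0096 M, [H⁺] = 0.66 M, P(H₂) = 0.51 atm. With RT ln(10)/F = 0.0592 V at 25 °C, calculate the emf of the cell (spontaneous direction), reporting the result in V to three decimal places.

H⁺/H₂ is the cathode (higher E°), Ni²⁺/Ni the anode: E°cell = +0.00 − (-0.27) = +0.27 V, n = 2.
Overall: 2 H⁺(aq) + Ni(s) → H₂(g) + Ni²⁺(aq)
Q = P(H₂)·[Ni²⁺] / ([H⁺]^2); log Q = -1.949.
E = E° − (0.0592/n) log Q = +0.27 − (0.0592/2)(-1.949) = +0.328 V.

+0.328 V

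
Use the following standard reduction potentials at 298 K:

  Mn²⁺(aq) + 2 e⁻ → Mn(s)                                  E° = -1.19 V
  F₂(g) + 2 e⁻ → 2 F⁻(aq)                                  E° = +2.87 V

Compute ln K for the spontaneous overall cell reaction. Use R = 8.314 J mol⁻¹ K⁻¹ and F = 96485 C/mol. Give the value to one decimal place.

316.2

Cathode: F₂/F⁻; anode: Mn²⁺/Mn. E°cell = (+2.87) − (-1.19) = +4.06 V, with n = 2.
ΔG° = −nFE° = −RT ln K, so ln K = nFE°/(RT) = (2)(96485)(+4.06) / ((8.314)(298)) = 316.220.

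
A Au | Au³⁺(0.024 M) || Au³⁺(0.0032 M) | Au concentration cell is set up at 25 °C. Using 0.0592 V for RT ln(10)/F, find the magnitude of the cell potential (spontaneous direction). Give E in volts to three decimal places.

+0.017 V

For a concentration cell E°cell = 0. The 0.024 M side is the cathode (reduction is favoured where [Au³⁺] is higher).
With n = 3, E = −(0.0592/3) log([Au³⁺]ₐₙ/[Au³⁺]꜀ₐₜ) = −(0.0592/3) log(0.0032/0.024) = −(0.0592/3)(-0.875) = +0.017 V.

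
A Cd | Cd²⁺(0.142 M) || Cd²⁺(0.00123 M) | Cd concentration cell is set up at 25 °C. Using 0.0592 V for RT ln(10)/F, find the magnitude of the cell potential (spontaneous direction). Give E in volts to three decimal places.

+0.061 V

For a concentration cell E°cell = 0. The 0.142 M side is the cathode (reduction is favoured where [Cd²⁺] is higher).
With n = 2, E = −(0.0592/2) log([Cd²⁺]ₐₙ/[Cd²⁺]꜀ₐₜ) = −(0.0592/2) log(0.00123/0.142) = −(0.0592/2)(-2.062) = +0.061 V.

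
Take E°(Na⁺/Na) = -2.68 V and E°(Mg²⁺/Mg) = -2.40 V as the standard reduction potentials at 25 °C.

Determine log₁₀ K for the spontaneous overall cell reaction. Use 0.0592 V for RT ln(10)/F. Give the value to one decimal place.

9.5

Cathode: Mg²⁺/Mg; anode: Na⁺/Na. E°cell = +0.28 V, n = 2.
log K = nE°cell / 0.0592 = (2)(+0.28) / 0.0592 = 9.5.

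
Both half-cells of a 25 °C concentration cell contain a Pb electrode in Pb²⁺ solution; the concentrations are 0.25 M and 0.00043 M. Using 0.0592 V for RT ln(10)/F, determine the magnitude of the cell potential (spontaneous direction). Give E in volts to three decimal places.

+0.082 V

For a concentration cell E°cell = 0. The 0.25 M side is the cathode (reduction is favoured where [Pb²⁺] is higher).
With n = 2, E = −(0.0592/2) log([Pb²⁺]ₐₙ/[Pb²⁺]꜀ₐₜ) = −(0.0592/2) log(0.00043/0.25) = −(0.0592/2)(-2.764) = +0.082 V.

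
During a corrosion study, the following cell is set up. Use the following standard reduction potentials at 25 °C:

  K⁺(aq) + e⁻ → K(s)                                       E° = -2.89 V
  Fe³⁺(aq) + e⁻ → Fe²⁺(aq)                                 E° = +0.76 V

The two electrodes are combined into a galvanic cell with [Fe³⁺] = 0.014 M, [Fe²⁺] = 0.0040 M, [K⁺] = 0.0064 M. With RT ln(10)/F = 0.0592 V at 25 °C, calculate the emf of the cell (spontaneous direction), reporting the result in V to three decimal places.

Fe³⁺/Fe²⁺ is the cathode (higher E°), K⁺/K the anode: E°cell = +0.76 − (-2.89) = +3.65 V, n = 1.
Overall: Fe³⁺(aq) + K(s) → Fe²⁺(aq) + K⁺(aq)
Q = [Fe²⁺]·[K⁺] / ([Fe³⁺]); log Q = -2.738.
E = E° − (0.0592/n) log Q = +3.65 − (0.0592/1)(-2.738) = +3.812 V.

+3.812 V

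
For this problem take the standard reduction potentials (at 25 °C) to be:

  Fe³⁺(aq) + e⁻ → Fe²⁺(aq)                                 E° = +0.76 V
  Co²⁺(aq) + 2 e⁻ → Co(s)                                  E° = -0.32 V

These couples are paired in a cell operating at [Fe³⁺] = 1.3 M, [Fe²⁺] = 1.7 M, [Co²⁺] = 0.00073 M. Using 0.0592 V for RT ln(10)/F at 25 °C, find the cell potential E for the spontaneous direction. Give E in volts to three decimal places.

+1.166 V

Fe³⁺/Fe²⁺ is the cathode (higher E°), Co²⁺/Co the anode: E°cell = +0.76 − (-0.32) = +1.08 V, n = 2.
Overall: 2 Fe³⁺(aq) + Co(s) → 2 Fe²⁺(aq) + Co²⁺(aq)
Q = [Fe²⁺]^2·[Co²⁺] / ([Fe³⁺]^2); log Q = -2.904.
E = E° − (0.0592/n) log Q = +1.08 − (0.0592/2)(-2.904) = +1.166 V.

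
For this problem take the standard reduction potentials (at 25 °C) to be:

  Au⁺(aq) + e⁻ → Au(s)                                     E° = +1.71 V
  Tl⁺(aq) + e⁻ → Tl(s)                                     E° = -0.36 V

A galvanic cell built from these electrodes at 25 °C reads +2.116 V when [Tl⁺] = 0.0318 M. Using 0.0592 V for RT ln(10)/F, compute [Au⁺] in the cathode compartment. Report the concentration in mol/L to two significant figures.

Au⁺/Au is the cathode, Tl⁺/Tl the anode: E°cell = +2.07 V, n = 1.
Overall reaction: Au⁺(aq) + Tl(s) → Au(s) + Tl⁺(aq); Q = [Tl⁺]^1/[Au⁺]^1.
From E = E° − (0.0592/n) log Q: log Q = (E° − E)·n/0.0592 = (+2.07 − (+2.116))·1/0.0592 = -0.7770.
So 1·log[Au⁺] = 1·log(0.0318) − log Q = -1.4976 − (-0.7770) = -0.7206; [Au⁺] = 10^(-0.7206) ≈ 0.19 M.

0.19 M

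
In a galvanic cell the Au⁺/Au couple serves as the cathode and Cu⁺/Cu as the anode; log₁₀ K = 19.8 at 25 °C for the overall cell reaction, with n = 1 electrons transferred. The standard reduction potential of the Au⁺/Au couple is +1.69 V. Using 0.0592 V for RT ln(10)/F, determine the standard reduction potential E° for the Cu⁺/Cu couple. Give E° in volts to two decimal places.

E°cell = (0.0592/n)·log K = (0.0592/1)(19.8) = +1.172 V.
Since Au⁺/Au is the cathode and Cu⁺/Cu the anode, E°cell = E°(Au⁺/Au) − E°(Cu⁺/Cu).
So E°(Cu⁺/Cu) = E°(Au⁺/Au) − E°cell = (+1.69) − (+1.172) = +0.52 V.

+0.52 V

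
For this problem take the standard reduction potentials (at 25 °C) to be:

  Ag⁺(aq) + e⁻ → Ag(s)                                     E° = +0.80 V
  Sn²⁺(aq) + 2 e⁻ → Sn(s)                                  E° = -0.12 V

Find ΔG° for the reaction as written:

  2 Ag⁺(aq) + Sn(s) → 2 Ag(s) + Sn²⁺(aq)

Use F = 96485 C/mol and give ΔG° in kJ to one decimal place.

-177.5 kJ

As written, Ag⁺/Ag is reduced (cathode) and Sn²⁺/Sn is oxidised (anode), so E°cell = (+0.80) − (-0.12) = +0.92 V.
Balancing electrons gives n = 2.
ΔG° = −nFE° = −(2)(96485)(+0.92) = -177,532 J = -177.5 kJ.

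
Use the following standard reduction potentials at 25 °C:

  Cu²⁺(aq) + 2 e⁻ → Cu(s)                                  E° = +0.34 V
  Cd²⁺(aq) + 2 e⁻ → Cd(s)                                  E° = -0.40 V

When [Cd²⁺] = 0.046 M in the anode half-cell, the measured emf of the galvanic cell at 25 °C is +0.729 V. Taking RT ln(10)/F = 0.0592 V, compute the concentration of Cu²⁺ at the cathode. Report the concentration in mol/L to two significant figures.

0.020 M

Cu²⁺/Cu is the cathode, Cd²⁺/Cd the anode: E°cell = +0.74 V, n = 2.
Overall reaction: Cu²⁺(aq) + Cd(s) → Cu(s) + Cd²⁺(aq); Q = [Cd²⁺]^1/[Cu²⁺]^1.
From E = E° − (0.0592/n) log Q: log Q = (E° − E)·n/0.0592 = (+0.74 − (+0.729))·2/0.0592 = 0.3716.
So 1·log[Cu²⁺] = 1·log(0.046) − log Q = -1.3372 − (0.3716) = -1.7088; [Cu²⁺] = 10^(-1.7088) ≈ 0.020 M.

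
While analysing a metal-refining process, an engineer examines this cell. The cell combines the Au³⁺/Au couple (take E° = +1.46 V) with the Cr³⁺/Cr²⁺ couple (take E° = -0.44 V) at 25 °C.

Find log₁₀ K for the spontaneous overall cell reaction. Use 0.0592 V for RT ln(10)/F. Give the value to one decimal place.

96.3

Cathode: Au³⁺/Au; anode: Cr³⁺/Cr²⁺. E°cell = +1.90 V, n = 3.
log K = nE°cell / 0.0592 = (3)(+1.90) / 0.0592 = 96.3.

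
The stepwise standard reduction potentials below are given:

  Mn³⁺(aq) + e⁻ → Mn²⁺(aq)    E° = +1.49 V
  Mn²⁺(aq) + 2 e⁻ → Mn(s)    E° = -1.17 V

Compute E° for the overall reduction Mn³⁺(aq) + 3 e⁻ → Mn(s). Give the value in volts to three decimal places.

Since ΔG° = −nFE° is additive over sequential reductions, n₃E°₃ = n₁E°₁ + n₂E°₂.
E°₃ = (1×+1.49 + 2×-1.17) / 3 = (-0.850) / 3 = -0.283 V.

-0.283 V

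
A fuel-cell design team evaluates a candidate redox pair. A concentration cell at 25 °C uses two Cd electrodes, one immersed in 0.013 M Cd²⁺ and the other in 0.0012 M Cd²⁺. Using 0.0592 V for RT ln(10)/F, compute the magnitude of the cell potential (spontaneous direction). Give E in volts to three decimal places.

+0.031 V

For a concentration cell E°cell = 0. The 0.013 M side is the cathode (reduction is favoured where [Cd²⁺] is higher).
With n = 2, E = −(0.0592/2) log([Cd²⁺]ₐₙ/[Cd²⁺]꜀ₐₜ) = −(0.0592/2) log(0.0012/0.013) = −(0.0592/2)(-1.035) = +0.031 V.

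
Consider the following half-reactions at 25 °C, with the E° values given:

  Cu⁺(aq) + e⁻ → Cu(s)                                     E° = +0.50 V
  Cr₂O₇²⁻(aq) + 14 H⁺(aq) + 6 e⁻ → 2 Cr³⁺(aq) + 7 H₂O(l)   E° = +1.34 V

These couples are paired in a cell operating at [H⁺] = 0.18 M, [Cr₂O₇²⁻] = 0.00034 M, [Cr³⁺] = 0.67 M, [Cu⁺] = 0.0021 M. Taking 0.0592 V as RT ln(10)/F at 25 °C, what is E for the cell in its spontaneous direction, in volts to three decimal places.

+0.865 V

Cr₂O₇²⁻/Cr³⁺ is the cathode (higher E°), Cu⁺/Cu the anode: E°cell = +1.34 − (+0.50) = +0.84 V, n = 6.
Overall: Cr₂O₇²⁻(aq) + 14 H⁺(aq) + 6 Cu(s) → 2 Cr³⁺(aq) + 7 H₂O(l) + 6 Cu⁺(aq)
Q = [Cr³⁺]^2·[Cu⁺]^6 / ([Cr₂O₇²⁻]·[H⁺]^14); log Q = -2.520.
E = E° − (0.0592/n) log Q = +0.84 − (0.0592/6)(-2.520) = +0.865 V.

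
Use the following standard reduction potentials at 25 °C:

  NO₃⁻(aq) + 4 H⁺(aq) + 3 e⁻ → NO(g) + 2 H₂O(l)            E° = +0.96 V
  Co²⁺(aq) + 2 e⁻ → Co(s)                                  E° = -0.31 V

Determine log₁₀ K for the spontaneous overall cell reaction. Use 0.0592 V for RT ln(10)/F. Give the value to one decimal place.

Cathode: NO₃⁻/NO; anode: Co²⁺/Co. E°cell = +1.27 V, n = 6.
log K = nE°cell / 0.0592 = (6)(+1.27) / 0.0592 = 128.7.

128.7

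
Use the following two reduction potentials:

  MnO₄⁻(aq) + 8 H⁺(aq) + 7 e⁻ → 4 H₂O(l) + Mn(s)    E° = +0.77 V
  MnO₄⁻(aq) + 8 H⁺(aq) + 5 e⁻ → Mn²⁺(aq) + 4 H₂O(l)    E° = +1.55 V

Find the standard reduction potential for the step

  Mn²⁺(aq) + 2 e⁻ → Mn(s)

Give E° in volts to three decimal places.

Sequential free energies add, so n₃E°₃ = n₁E°₁ + n₂E°₂.
With n₃ = 7, and the known step contributing 5×(+1.55) V, the unknown satisfies 2·E° = 7×(+0.77) − 5×(+1.55) = -2.360.
E° = -2.360 / 2 = -1.180 V.

-1.180 V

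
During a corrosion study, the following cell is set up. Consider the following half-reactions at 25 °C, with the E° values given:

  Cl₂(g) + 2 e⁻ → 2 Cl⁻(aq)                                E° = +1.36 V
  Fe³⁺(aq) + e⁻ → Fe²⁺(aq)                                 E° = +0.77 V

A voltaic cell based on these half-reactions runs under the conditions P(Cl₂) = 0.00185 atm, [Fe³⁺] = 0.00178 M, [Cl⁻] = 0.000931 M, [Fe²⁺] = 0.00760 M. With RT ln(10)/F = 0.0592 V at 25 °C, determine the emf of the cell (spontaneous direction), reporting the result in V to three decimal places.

Cl₂/Cl⁻ is the cathode (higher E°), Fe³⁺/Fe²⁺ the anode: E°cell = +1.36 − (+0.77) = +0.59 V, n = 2.
Overall: Cl₂(g) + 2 Fe²⁺(aq) → 2 Cl⁻(aq) + 2 Fe³⁺(aq)
Q = [Cl⁻]^2·[Fe³⁺]^2 / (P(Cl₂)·[Fe²⁺]^2); log Q = -4.590.
E = E° − (0.0592/n) log Q = +0.59 − (0.0592/2)(-4.590) = +0.726 V.

+0.726 V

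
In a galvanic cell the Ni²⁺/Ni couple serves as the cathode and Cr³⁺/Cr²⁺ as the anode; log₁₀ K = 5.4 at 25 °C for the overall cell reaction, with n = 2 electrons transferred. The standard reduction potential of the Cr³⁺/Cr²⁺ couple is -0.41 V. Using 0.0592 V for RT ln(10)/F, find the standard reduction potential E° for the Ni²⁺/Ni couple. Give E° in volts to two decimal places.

-0.25 V

E°cell = (0.0592/n)·log K = (0.0592/2)(5.4) = +0.160 V.
Since Ni²⁺/Ni is the cathode and Cr³⁺/Cr²⁺ the anode, E°cell = E°(Ni²⁺/Ni) − E°(Cr³⁺/Cr²⁺).
So E°(Ni²⁺/Ni) = E°cell + E°(Cr³⁺/Cr²⁺) = +0.160 + (-0.41) = -0.25 V.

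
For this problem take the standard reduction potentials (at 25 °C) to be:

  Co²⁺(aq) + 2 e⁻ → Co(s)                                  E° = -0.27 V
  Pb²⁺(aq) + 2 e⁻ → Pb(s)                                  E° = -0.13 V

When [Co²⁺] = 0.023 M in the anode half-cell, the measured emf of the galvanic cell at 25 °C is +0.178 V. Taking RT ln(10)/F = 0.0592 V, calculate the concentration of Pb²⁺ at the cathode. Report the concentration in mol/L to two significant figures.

Pb²⁺/Pb is the cathode, Co²⁺/Co the anode: E°cell = +0.14 V, n = 2.
Overall reaction: Pb²⁺(aq) + Co(s) → Pb(s) + Co²⁺(aq); Q = [Co²⁺]^1/[Pb²⁺]^1.
From E = E° − (0.0592/n) log Q: log Q = (E° − E)·n/0.0592 = (+0.14 − (+0.178))·2/0.0592 = -1.2838.
So 1·log[Pb²⁺] = 1·log(0.023) − log Q = -1.6383 − (-1.2838) = -0.3545; [Pb²⁺] = 10^(-0.3545) ≈ 0.44 M.

0.44 M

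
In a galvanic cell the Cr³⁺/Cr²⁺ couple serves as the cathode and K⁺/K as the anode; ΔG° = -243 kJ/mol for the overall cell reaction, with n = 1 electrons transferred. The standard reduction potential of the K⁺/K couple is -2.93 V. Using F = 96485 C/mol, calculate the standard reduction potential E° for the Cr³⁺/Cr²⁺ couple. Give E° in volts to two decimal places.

E°cell = −ΔG°/(nF) = −(-243×10³)/((1)(96485)) = +2.519 V.
Since Cr³⁺/Cr²⁺ is the cathode and K⁺/K the anode, E°cell = E°(Cr³⁺/Cr²⁺) − E°(K⁺/K).
So E°(Cr³⁺/Cr²⁺) = E°cell + E°(K⁺/K) = +2.519 + (-2.93) = -0.41 V.

-0.41 V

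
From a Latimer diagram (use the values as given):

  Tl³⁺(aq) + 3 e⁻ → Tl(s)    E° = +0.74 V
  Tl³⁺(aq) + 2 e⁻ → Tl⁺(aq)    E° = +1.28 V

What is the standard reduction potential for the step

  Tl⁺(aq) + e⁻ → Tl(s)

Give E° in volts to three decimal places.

-0.340 V

Sequential free energies add, so n₃E°₃ = n₁E°₁ + n₂E°₂.
With n₃ = 3, and the known step contributing 2×(+1.28) V, the unknown satisfies 1·E° = 3×(+0.74) − 2×(+1.28) = -0.340.
E° = -0.340 / 1 = -0.340 V.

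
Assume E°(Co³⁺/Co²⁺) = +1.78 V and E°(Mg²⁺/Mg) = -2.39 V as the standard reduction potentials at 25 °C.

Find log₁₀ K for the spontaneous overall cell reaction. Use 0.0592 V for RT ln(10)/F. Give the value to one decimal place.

140.9

Cathode: Co³⁺/Co²⁺; anode: Mg²⁺/Mg. E°cell = +4.17 V, n = 2.
log K = nE°cell / 0.0592 = (2)(+4.17) / 0.0592 = 140.9.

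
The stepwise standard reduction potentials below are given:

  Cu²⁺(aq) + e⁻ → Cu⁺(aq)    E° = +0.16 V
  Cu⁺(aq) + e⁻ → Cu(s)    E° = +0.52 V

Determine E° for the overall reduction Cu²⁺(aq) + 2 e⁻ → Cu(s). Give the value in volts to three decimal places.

+0.340 V

Since ΔG° = −nFE° is additive over sequential reductions, n₃E°₃ = n₁E°₁ + n₂E°₂.
E°₃ = (1×+0.16 + 1×+0.52) / 2 = (+0.680) / 2 = +0.340 V.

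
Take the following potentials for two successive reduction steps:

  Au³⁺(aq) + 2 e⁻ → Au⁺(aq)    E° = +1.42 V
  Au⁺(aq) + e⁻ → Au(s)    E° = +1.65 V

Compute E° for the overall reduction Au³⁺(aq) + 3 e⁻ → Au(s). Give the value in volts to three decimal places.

Adding the free-energy changes (−nFE°) of the two steps gives −n₃FE°₃ = −n₁FE°₁ − n₂FE°₂.
E°₃ = (2×+1.42 + 1×+1.65) / 3 = (+4.490) / 3 = +1.497 V.

+1.497 V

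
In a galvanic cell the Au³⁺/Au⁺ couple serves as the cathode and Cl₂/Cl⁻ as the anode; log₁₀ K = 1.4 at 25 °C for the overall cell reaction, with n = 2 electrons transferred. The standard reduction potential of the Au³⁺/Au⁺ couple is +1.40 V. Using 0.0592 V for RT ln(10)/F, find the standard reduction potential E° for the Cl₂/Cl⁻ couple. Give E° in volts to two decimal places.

E°cell = (0.0592/n)·log K = (0.0592/2)(1.4) = +0.041 V.
Since Au³⁺/Au⁺ is the cathode and Cl₂/Cl⁻ the anode, E°cell = E°(Au³⁺/Au⁺) − E°(Cl₂/Cl⁻).
So E°(Cl₂/Cl⁻) = E°(Au³⁺/Au⁺) − E°cell = (+1.40) − (+0.041) = +1.36 V.

+1.36 V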